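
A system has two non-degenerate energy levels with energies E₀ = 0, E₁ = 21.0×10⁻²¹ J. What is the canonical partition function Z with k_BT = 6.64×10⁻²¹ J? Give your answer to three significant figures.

Eᵢ/kT = 0, 3.1627.
Z = Σ e^(−Eᵢ/kT) = e^(−0) + e^(−3.1627) = 1.0000 + 0.042311 = 1.0423.

Z = 1.04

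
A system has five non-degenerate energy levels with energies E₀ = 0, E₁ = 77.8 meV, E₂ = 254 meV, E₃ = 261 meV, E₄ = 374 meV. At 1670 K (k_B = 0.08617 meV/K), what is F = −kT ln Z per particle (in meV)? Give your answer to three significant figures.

-99.1 meV

k_BT = 0.08617 × 1670 K = 143.90 meV.
Eᵢ/kT = 0, 0.54065, 1.7651, 1.8138, 2.5990.
Z = Σ e^(−Eᵢ/kT) = e^(−0) + e^(−0.54065) + e^(−1.7651) + e^(−1.8138) + e^(−2.5990) = 1.0000 + 0.58237 + 0.17117 + 0.16303 + 0.074348 = 1.9909.
F = −kT ln Z = −143.90 × ln(1.9909) = −143.90 × 0.68859 = -99.1 meV.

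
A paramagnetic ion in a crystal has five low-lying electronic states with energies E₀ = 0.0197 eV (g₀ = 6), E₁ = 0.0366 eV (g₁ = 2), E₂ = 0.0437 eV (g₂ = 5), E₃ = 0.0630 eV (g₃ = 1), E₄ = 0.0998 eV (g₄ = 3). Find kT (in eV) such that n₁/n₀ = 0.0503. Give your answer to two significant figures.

n₁/n₀ = (g₁/g₀) exp[−(E₁−E₀)/kT] = 0.0503.
⇒ (E₁−E₀)/kT = ln((2/6)/0.0503) = ln(6.627) = 1.891.
kT = 0.0169 eV / 1.891 = 0.0089 eV.

0.0089 eV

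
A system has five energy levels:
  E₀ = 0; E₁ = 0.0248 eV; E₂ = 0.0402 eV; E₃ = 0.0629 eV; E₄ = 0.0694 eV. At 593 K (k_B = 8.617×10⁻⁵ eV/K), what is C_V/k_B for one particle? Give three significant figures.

k_BT = 8.617×10⁻⁵ × 593 K = 0.051099 eV.
Eᵢ/kT = 0, 0.48533, 0.78671, 1.2309, 1.3581.
Z = Σ e^(−Eᵢ/kT) = e^(−0) + e^(−0.48533) + e^(−0.78671) + e^(−1.2309) + e^(−1.3581) = 1.0000 + 0.61549 + 0.45534 + 0.29203 + 0.25715 = 2.6200.
⟨E⟩ = 0.026635 eV, ⟨E²⟩ = 0.0013391 eV².
C_V/k_B = (⟨E²⟩ − ⟨E⟩²)/(kT)² = (0.0013391 − 0.00070942)/0.0026111 = 0.241.

0.241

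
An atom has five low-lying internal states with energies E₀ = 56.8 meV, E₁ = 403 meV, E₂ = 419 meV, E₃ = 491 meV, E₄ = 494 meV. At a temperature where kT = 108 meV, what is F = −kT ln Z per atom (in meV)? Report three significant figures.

Eᵢ/kT = 0.52593, 3.7315, 3.8796, 4.5463, 4.5741.
Z = Σ e^(−Eᵢ/kT) = e^(−0.52593) + e^(−3.7315) + e^(−3.8796) + e^(−4.5463) + e^(−4.5741) = 0.59101 + 0.023957 + 0.020659 + 0.010606 + 0.010316 = 0.65655.
F = −kT ln Z = −108 × ln(0.65655) = −108 × -0.42076 = 45.4 meV.

45.4 meV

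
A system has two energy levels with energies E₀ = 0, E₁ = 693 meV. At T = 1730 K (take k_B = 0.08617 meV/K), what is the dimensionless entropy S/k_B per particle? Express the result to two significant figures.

k_BT = 0.08617 × 1730 K = 149.1 meV.
Eᵢ/kT = 0, 4.648.
Z = Σ e^(−Eᵢ/kT) = e^(−0) + e^(−4.648) = 1.000 + 0.009581 = 1.010.
⟨E⟩ = Σ EᵢPᵢ = 6.574 meV.
S/k_B = ln Z + ⟨E⟩/kT = ln(1.010) + 6.574/149.1 = 0.009950 + 0.04409 = 0.054.

0.054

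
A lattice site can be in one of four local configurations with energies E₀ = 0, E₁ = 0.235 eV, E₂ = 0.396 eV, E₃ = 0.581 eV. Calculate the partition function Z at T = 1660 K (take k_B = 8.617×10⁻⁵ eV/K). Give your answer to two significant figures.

k_BT = 8.617×10⁻⁵ × 1660 K = 0.1430 eV.
Eᵢ/kT = 0, 1.643, 2.769, 4.063.
Z = Σ e^(−Eᵢ/kT) = e^(−0) + e^(−1.643) + e^(−2.769) + e^(−4.063) = 1.000 + 0.1934 + 0.06272 + 0.01720 = 1.273.

Z = 1.3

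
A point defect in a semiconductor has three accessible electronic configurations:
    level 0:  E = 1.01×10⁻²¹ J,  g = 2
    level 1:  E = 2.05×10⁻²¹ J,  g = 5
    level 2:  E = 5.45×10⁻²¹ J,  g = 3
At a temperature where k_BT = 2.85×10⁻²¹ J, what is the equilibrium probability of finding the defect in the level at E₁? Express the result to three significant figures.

Eᵢ/kT = 0.35439, 0.71930, 1.9123.
Z = Σ gᵢe^(−Eᵢ/kT) = 2·e^(−0.35439) + 5·e^(−0.71930) + 3·e^(−1.9123) = 1.4032 + 2.4355 + 0.44322 = 4.2819.
P₁ = g₁ e^(−E₁/kT) / Z = 2.4355/4.2819 = 0.569.

0.569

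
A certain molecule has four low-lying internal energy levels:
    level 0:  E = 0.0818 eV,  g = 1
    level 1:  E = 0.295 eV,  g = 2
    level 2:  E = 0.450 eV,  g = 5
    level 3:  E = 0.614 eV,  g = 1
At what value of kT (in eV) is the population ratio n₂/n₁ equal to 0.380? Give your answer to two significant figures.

0.082 eV

n₂/n₁ = (g₂/g₁) exp[−(E₂−E₁)/kT] = 0.380.
⇒ (E₂−E₁)/kT = ln((5/2)/0.380) = ln(6.579) = 1.884.
kT = 0.155 eV / 1.884 = 0.082 eV.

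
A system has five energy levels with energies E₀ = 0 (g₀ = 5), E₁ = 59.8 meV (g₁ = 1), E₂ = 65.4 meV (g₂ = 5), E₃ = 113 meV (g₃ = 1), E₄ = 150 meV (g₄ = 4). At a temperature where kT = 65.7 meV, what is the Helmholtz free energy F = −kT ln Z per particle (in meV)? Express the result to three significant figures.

Eᵢ/kT = 0, 0.91020, 0.99543, 1.7199, 2.2831.
Z = Σ gᵢe^(−Eᵢ/kT) = 5·e^(−0) + 1·e^(−0.91020) + 5·e^(−0.99543) + 1·e^(−1.7199) + 4·e^(−2.2831) = 5.0000 + 0.40244 + 1.8478 + 0.17908 + 0.40787 = 7.8372.
F = −kT ln Z = −65.7 × ln(7.8372) = −65.7 × 2.0589 = -135 meV.

-135 meV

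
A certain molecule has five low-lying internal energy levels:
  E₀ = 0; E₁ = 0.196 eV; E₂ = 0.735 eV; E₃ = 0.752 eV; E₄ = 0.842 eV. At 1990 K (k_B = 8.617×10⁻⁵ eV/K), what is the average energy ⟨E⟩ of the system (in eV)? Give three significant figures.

k_BT = 8.617×10⁻⁵ × 1990 K = 0.17148 eV.
Eᵢ/kT = 0, 1.1430, 4.2862, 4.3854, 4.9102.
Z = Σ e^(−Eᵢ/kT) = e^(−0) + e^(−1.1430) + e^(−4.2862) + e^(−4.3854) + e^(−4.9102) = 1.0000 + 0.31886 + 0.013757 + 0.012458 + 0.0073710 = 1.3524.
⟨E⟩ = Σ Eᵢ e^(−Eᵢ/kT) / Z = (0·1.0000 + 0.196·0.31886 + 0.735·0.013757 + 0.752·0.012458 + 0.842·0.0073710) / 1.3524 = 0.0652 eV.

0.0652 eV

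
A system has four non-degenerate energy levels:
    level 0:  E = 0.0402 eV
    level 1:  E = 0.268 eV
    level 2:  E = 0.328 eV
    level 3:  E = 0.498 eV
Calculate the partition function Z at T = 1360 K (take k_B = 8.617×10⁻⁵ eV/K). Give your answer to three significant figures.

Z = 0.886

k_BT = 8.617×10⁻⁵ × 1360 K = 0.11719 eV.
Eᵢ/kT = 0.34303, 2.2869, 2.7989, 4.2495.
Z = Σ e^(−Eᵢ/kT) = e^(−0.34303) + e^(−2.2869) + e^(−2.7989) + e^(−4.2495) = 0.70962 + 0.10158 + 0.060877 + 0.014271 = 0.88635.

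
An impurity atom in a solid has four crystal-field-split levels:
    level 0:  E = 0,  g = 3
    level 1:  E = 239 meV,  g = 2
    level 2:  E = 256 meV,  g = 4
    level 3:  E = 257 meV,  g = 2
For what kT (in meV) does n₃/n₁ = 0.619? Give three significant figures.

37.5 meV

n₃/n₁ = (g₃/g₁) exp[−(E₃−E₁)/kT] = 0.619.
⇒ (E₃−E₁)/kT = ln((2/2)/0.619) = ln(1.6155) = 0.47964.
kT = 18 meV / 0.47964 = 37.5 meV.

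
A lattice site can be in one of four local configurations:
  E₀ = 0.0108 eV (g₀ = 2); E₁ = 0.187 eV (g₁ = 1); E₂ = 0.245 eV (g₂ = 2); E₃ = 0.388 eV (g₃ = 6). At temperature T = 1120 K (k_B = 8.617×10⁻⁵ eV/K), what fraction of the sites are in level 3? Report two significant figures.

k_BT = 8.617×10⁻⁵ × 1120 K = 0.09651 eV.
Eᵢ/kT = 0.1119, 1.938, 2.539, 4.020.
Z = Σ gᵢe^(−Eᵢ/kT) = 2·e^(−0.1119) + 1·e^(−1.938) + 2·e^(−2.539) + 6·e^(−4.020) = 1.788 + 0.1440 + 0.1579 + 0.1077 = 2.198.
P₃ = g₃ e^(−E₃/kT) / Z = 0.1077/2.198 = 0.049.

0.049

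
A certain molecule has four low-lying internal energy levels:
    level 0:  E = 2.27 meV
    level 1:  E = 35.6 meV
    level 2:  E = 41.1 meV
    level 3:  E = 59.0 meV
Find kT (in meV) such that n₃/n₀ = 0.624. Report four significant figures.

n₃/n₀ = exp[−(E₃−E₀)/kT] = 0.624.
⇒ (E₃−E₀)/kT = ln(1/0.624) = ln(1.60256) = 0.471602.
kT = 56.73 meV / 0.471602 = 120.3 meV.

120.3 meV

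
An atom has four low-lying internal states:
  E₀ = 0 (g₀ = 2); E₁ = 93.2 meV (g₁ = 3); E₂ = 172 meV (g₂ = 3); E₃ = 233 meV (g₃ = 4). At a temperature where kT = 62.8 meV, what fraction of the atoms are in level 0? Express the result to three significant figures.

Eᵢ/kT = 0, 1.4841, 2.7389, 3.7102.
Z = Σ gᵢe^(−Eᵢ/kT) = 2·e^(−0) + 3·e^(−1.4841) + 3·e^(−2.7389) + 4·e^(−3.7102) = 2.0000 + 0.68012 + 0.19392 + 0.097891 = 2.9719.
P₀ = g₀ e^(−E₀/kT) / Z = 2.0000/2.9719 = 0.673.

0.673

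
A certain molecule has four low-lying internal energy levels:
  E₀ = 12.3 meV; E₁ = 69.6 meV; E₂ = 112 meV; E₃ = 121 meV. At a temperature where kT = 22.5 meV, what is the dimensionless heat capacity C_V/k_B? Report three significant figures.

0.775

Eᵢ/kT = 0.54667, 3.0933, 4.9778, 5.3778.
Z = Σ e^(−Eᵢ/kT) = e^(−0.54667) + e^(−3.0933) + e^(−4.9778) + e^(−5.3778) = 0.57887 + 0.045352 + 0.0068892 + 0.0046180 = 0.63573.
⟨E⟩ = 18.258 meV, ⟨E²⟩ = 725.62 meV².
C_V/k_B = (⟨E²⟩ − ⟨E⟩²)/(kT)² = (725.62 − 333.35)/506.25 = 0.775.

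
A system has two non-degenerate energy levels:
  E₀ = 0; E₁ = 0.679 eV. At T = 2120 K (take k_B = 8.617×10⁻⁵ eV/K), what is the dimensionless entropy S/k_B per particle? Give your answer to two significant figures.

0.11

k_BT = 8.617×10⁻⁵ × 2120 K = 0.1827 eV.
Eᵢ/kT = 0, 3.716.
Z = Σ e^(−Eᵢ/kT) = e^(−0) + e^(−3.716) = 1.000 + 0.02433 = 1.024.
⟨E⟩ = Σ EᵢPᵢ = 0.01613 eV.
S/k_B = ln Z + ⟨E⟩/kT = ln(1.024) + 0.01613/0.1827 = 0.02372 + 0.08829 = 0.11.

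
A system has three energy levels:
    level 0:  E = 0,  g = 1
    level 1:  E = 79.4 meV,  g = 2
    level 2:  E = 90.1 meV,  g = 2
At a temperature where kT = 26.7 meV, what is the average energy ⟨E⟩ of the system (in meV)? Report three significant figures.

12.2 meV

Eᵢ/kT = 0, 2.9738, 3.3745.
Z = Σ gᵢe^(−Eᵢ/kT) = 1·e^(−0) + 2·e^(−2.9738) + 2·e^(−3.3745) = 1.0000 + 0.10222 + 0.068470 = 1.1707.
⟨E⟩ = Σ Eᵢ gᵢe^(−Eᵢ/kT) / Z = (0·1.0000 + 79.4·0.10222 + 90.1·0.068470) / 1.1707 = 12.2 meV.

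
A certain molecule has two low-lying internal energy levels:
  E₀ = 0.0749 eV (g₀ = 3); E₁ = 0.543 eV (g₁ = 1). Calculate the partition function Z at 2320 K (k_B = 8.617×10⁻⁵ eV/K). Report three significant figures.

k_BT = 8.617×10⁻⁵ × 2320 K = 0.19991 eV.
Eᵢ/kT = 0.37467, 2.7162.
Z = Σ gᵢe^(−Eᵢ/kT) = 3·e^(−0.37467) + 1·e^(−2.7162) = 2.0625 + 0.066126 = 2.1286.

Z = 2.13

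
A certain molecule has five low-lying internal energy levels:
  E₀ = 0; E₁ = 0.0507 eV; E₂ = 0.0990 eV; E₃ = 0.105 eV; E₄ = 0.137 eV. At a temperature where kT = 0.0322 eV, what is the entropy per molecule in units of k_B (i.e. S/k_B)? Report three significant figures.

0.767

Eᵢ/kT = 0, 1.5745, 3.0745, 3.2609, 4.2547.
Z = Σ e^(−Eᵢ/kT) = e^(−0) + e^(−1.5745) + e^(−3.0745) + e^(−3.2609) + e^(−4.2547) = 1.0000 + 0.20711 + 0.046213 + 0.038354 + 0.014197 = 1.3059.
⟨E⟩ = Σ EᵢPᵢ = 0.016117 eV.
S/k_B = ln Z + ⟨E⟩/kT = ln(1.3059) + 0.016117/0.0322 = 0.26689 + 0.50053 = 0.767.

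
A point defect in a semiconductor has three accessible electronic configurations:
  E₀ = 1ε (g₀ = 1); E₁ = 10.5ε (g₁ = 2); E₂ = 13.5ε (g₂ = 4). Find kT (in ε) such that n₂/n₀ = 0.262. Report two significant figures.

4.6 ε

n₂/n₀ = (g₂/g₀) exp[−(E₂−E₀)/kT] = 0.262.
⇒ (E₂−E₀)/kT = ln((4/1)/0.262) = ln(15.27) = 2.726.
kT = 12.5ε / 2.726 = 4.6 ε.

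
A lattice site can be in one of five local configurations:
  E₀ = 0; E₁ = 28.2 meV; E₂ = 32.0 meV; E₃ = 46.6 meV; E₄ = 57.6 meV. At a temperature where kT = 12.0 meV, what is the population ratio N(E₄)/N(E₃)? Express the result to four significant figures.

n₄/n₃ = exp[−(E₄−E₃)/kT] = exp(−(11.0 meV)/(12.0 meV)) = exp(-0.916667) = 0.3998.

0.3998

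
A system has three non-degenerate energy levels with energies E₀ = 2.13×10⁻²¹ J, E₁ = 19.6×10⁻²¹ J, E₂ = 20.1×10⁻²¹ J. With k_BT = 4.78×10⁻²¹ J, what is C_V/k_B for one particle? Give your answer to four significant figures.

Eᵢ/kT = 0.445607, 4.10042, 4.20502.
Z = Σ e^(−Eᵢ/kT) = e^(−0.445607) + e^(−4.10042) + e^(−4.20502) = 0.640435 + 0.0165657 + 0.0149205 = 0.671921.
⟨E⟩ = 2.95975, ⟨E²⟩ = 22.7668.
C_V/k_B = (⟨E²⟩ − ⟨E⟩²)/(kT)² = (22.7668 − 8.76012)/22.8484 = 0.6130.

0.6130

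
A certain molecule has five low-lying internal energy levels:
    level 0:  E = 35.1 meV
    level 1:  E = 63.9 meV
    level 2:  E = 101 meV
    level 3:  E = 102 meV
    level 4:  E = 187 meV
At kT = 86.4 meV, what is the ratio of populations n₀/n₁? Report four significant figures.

1.396

n₀/n₁ = exp[−(E₀−E₁)/kT] = exp(−(-28.8 meV)/(86.4 meV)) = exp(0.333333) = 1.396.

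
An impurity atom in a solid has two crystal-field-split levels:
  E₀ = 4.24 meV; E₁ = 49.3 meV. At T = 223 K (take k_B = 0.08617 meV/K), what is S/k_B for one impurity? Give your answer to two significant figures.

k_BT = 0.08617 × 223 K = 19.22 meV.
Eᵢ/kT = 0.2206, 2.565.
Z = Σ e^(−Eᵢ/kT) = e^(−0.2206) + e^(−2.565) = 0.8020 + 0.07692 = 0.8789.
⟨E⟩ = Σ EᵢPᵢ = 8.184 meV.
S/k_B = ln Z + ⟨E⟩/kT = ln(0.8789) + 8.184/19.22 = -0.1291 + 0.4258 = 0.30.

0.30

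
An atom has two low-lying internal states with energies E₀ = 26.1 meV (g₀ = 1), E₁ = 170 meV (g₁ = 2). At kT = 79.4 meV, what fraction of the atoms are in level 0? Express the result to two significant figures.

0.75

Eᵢ/kT = 0.3287, 2.141.
Z = Σ gᵢe^(−Eᵢ/kT) = 1·e^(−0.3287) + 2·e^(−2.141) = 0.7199 + 0.2351 = 0.9550.
P₀ = g₀ e^(−E₀/kT) / Z = 0.7199/0.9550 = 0.75.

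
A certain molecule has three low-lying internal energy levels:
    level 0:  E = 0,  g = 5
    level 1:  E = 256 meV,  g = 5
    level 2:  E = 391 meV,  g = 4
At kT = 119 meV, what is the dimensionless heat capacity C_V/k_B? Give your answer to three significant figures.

0.659

Eᵢ/kT = 0, 2.1513, 3.2857.
Z = Σ gᵢe^(−Eᵢ/kT) = 5·e^(−0) + 5·e^(−2.1513) + 4·e^(−3.2857) = 5.0000 + 0.58166 + 0.14966 = 5.7313.
⟨E⟩ = 36.191 meV, ⟨E²⟩ = 10643 meV².
C_V/k_B = (⟨E²⟩ − ⟨E⟩²)/(kT)² = (10643 − 1309.8)/14161 = 0.659.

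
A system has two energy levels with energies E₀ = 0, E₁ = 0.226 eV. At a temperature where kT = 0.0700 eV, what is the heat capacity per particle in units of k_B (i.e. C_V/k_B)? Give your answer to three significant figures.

0.382

Eᵢ/kT = 0, 3.2286.
Z = Σ e^(−Eᵢ/kT) = e^(−0) + e^(−3.2286) = 1.0000 + 0.039613 = 1.0396.
⟨E⟩ = 0.0086115 eV, ⟨E²⟩ = 0.0019462 eV².
C_V/k_B = (⟨E²⟩ − ⟨E⟩²)/(kT)² = (0.0019462 − 0.000074158)/0.0049000 = 0.382.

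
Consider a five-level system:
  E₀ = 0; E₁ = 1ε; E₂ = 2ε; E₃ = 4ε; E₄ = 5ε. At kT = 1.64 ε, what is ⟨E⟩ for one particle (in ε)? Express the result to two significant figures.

Eᵢ/kT = 0, 0.6098, 1.220, 2.439, 3.049.
Z = Σ e^(−Eᵢ/kT) = e^(−0) + e^(−0.6098) + e^(−1.220) + e^(−2.439) + e^(−3.049) = 1.000 + 0.5435 + 0.2952 + 0.08725 + 0.04741 = 1.973.
⟨E⟩ = Σ Eᵢ e^(−Eᵢ/kT) / Z = (0·1.000 + 1·0.5435 + 2·0.2952 + 4·0.08725 + 5·0.04741) / 1.973 = 0.87 ε.

0.87 ε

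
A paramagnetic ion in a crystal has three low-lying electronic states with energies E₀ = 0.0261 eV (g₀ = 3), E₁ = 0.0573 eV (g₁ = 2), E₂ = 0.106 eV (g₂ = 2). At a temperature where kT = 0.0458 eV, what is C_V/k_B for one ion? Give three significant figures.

0.263

Eᵢ/kT = 0.56987, 1.2511, 2.3144.
Z = Σ gᵢe^(−Eᵢ/kT) = 3·e^(−0.56987) + 2·e^(−1.2511) + 2·e^(−2.3144) = 1.6968 + 0.57238 + 0.19765 = 2.4668.
⟨E⟩ = 0.039742 eV, ⟨E²⟩ = 0.0021307 eV².
C_V/k_B = (⟨E²⟩ − ⟨E⟩²)/(kT)² = (0.0021307 − 0.0015794)/0.0020976 = 0.263.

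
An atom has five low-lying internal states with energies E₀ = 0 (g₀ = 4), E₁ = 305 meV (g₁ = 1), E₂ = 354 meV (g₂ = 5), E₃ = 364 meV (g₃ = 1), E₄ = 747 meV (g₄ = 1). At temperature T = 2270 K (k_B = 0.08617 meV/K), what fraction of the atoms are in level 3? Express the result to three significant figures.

k_BT = 0.08617 × 2270 K = 195.61 meV.
Eᵢ/kT = 0, 1.5592, 1.8097, 1.8608, 3.8188.
Z = Σ gᵢe^(−Eᵢ/kT) = 4·e^(−0) + 1·e^(−1.5592) + 5·e^(−1.8097) + 1·e^(−1.8608) + 1·e^(−3.8188) = 4.0000 + 0.21030 + 0.81852 + 0.15555 + 0.021954 = 5.2063.
P₃ = g₃ e^(−E₃/kT) / Z = 0.15555/5.2063 = 0.0299.

0.0299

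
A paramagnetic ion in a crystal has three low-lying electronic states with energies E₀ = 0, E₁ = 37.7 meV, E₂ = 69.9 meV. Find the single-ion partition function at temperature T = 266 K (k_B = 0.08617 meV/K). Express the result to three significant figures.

k_BT = 0.08617 × 266 K = 22.921 meV.
Eᵢ/kT = 0, 1.6448, 3.0496.
Z = Σ e^(−Eᵢ/kT) = e^(−0) + e^(−1.6448) + e^(−3.0496) = 1.0000 + 0.19305 + 0.047378 = 1.2404.

Z = 1.24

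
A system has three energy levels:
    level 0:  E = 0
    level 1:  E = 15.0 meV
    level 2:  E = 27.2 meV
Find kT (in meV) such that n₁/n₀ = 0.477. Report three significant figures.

n₁/n₀ = exp[−(E₁−E₀)/kT] = 0.477.
⇒ (E₁−E₀)/kT = ln(1/0.477) = ln(2.0964) = 0.74022.
kT = 15.0 meV / 0.74022 = 20.3 meV.

20.3 meV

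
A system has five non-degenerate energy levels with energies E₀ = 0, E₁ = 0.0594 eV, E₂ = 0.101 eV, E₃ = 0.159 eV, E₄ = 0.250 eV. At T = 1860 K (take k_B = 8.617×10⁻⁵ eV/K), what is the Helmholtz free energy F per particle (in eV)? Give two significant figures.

k_BT = 8.617×10⁻⁵ × 1860 K = 0.1603 eV.
Eᵢ/kT = 0, 0.3706, 0.6301, 0.9919, 1.560.
Z = Σ e^(−Eᵢ/kT) = e^(−0) + e^(−0.3706) + e^(−0.6301) + e^(−0.9919) + e^(−1.560) = 1.000 + 0.6903 + 0.5325 + 0.3709 + 0.2101 = 2.804.
F = −kT ln Z = −0.1603 × ln(2.804) = −0.1603 × 1.031 = -0.17 eV.

-0.17 eV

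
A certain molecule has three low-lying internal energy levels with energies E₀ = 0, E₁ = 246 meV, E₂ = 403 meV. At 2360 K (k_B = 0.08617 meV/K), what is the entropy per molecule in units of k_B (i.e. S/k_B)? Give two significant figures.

0.80

k_BT = 0.08617 × 2360 K = 203.4 meV.
Eᵢ/kT = 0, 1.209, 1.981.
Z = Σ e^(−Eᵢ/kT) = e^(−0) + e^(−1.209) + e^(−1.981) = 1.000 + 0.2985 + 0.1379 = 1.436.
⟨E⟩ = Σ EᵢPᵢ = 89.84 meV.
S/k_B = ln Z + ⟨E⟩/kT = ln(1.436) + 89.84/203.4 = 0.3619 + 0.4417 = 0.80.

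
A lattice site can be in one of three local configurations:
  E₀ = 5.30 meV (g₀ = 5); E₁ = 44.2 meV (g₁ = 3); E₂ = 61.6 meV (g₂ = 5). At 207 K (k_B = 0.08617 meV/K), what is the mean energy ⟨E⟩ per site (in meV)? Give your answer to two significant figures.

k_BT = 0.08617 × 207 K = 17.84 meV.
Eᵢ/kT = 0.2971, 2.478, 3.453.
Z = Σ gᵢe^(−Eᵢ/kT) = 5·e^(−0.2971) + 3·e^(−2.478) + 5·e^(−3.453) = 3.715 + 0.2517 + 0.1583 = 4.125.
⟨E⟩ = Σ Eᵢ gᵢe^(−Eᵢ/kT) / Z = (5.30·3.715 + 44.2·0.2517 + 61.6·0.1583) / 4.125 = 9.8 meV.

9.8 meV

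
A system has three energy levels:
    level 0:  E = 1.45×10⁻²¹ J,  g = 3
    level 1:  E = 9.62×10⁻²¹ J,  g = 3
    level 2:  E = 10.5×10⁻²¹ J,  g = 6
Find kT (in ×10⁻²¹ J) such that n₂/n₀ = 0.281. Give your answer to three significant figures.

n₂/n₀ = (g₂/g₀) exp[−(E₂−E₀)/kT] = 0.281.
⇒ (E₂−E₀)/kT = ln((6/3)/0.281) = ln(7.1174) = 1.9625.
kT = 9.05 ×10⁻²¹ J / 1.9625 = 4.61 ×10⁻²¹ J.

4.61 ×10⁻²¹ J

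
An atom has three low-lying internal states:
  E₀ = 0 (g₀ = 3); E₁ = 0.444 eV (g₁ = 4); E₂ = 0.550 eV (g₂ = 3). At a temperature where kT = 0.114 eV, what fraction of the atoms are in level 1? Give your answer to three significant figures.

Eᵢ/kT = 0, 3.8947, 4.8246.
Z = Σ gᵢe^(−Eᵢ/kT) = 3·e^(−0) + 4·e^(−3.8947) + 3·e^(−4.8246) = 3.0000 + 0.081398 + 0.024089 = 3.1055.
P₁ = g₁ e^(−E₁/kT) / Z = 0.081398/3.1055 = 0.0262.

0.0262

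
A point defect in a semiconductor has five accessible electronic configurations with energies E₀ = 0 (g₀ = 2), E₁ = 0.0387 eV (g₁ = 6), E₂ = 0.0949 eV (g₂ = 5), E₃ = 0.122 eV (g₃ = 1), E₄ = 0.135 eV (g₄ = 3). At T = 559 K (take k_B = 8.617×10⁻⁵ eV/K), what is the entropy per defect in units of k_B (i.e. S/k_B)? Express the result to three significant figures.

k_BT = 8.617×10⁻⁵ × 559 K = 0.048169 eV.
Eᵢ/kT = 0, 0.80342, 1.9701, 2.5327, 2.8026.
Z = Σ gᵢe^(−Eᵢ/kT) = 2·e^(−0) + 6·e^(−0.80342) + 5·e^(−1.9701) + 1·e^(−2.5327) + 3·e^(−2.8026) = 2.0000 + 2.6868 + 0.69721 + 0.079444 + 0.18196 = 5.6454.
⟨E⟩ = Σ EᵢPᵢ = 0.036207 eV.
S/k_B = ln Z + ⟨E⟩/kT = ln(5.6454) + 0.036207/0.048169 = 1.7308 + 0.75167 = 2.48.

2.48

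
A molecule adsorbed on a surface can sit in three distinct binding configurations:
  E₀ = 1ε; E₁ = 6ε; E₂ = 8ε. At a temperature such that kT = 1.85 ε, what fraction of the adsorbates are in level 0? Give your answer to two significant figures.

Eᵢ/kT = 0.5405, 3.243, 4.324.
Z = Σ e^(−Eᵢ/kT) = e^(−0.5405) + e^(−3.243) + e^(−4.324) = 0.5825 + 0.03905 + 0.01325 = 0.6348.
P₀ = e^(−E₀/kT) / Z = 0.5825/0.6348 = 0.92.

0.92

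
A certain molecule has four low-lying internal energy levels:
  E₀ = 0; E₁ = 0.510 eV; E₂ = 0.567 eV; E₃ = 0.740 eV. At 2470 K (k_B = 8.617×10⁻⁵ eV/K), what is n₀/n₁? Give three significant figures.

k_BT = 8.617×10⁻⁵ × 2470 K = 0.21284 eV.
n₀/n₁ = exp[−(E₀−E₁)/kT] = exp(−(-0.510 eV)/(0.21284 eV)) = exp(2.3962) = 11.0.

11.0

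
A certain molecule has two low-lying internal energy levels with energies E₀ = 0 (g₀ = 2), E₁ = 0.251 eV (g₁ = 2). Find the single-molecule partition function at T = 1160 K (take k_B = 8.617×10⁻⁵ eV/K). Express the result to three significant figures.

Z = 2.16

k_BT = 8.617×10⁻⁵ × 1160 K = 0.099957 eV.
Eᵢ/kT = 0, 2.5111.
Z = Σ gᵢe^(−Eᵢ/kT) = 2·e^(−0) + 2·e^(−2.5111) = 2.0000 + 0.16236 = 2.1624.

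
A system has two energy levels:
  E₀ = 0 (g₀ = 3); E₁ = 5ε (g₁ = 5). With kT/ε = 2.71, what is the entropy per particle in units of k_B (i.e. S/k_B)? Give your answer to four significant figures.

Eᵢ/kT = 0, 1.84502.
Z = Σ gᵢe^(−Eᵢ/kT) = 3·e^(−0) + 5·e^(−1.84502) = 3.00000 + 0.790111 = 3.79011.
⟨E⟩ = Σ EᵢPᵢ = 1.04233 ε.
S/k_B = ln Z + ⟨E⟩/kT = ln(3.79011) + 1.04233/2.71 = 1.33240 + 0.384624 = 1.717.

1.717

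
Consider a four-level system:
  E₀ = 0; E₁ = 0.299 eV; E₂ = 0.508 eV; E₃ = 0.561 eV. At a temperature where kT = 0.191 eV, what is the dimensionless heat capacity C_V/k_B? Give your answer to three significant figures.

Eᵢ/kT = 0, 1.5654, 2.6597, 2.9372.
Z = Σ e^(−Eᵢ/kT) = e^(−0) + e^(−1.5654) + e^(−2.6597) + e^(−2.9372) = 1.0000 + 0.20900 + 0.069969 + 0.053014 = 1.3320.
⟨E⟩ = 0.095928 eV, ⟨E²⟩ = 0.040110 eV².
C_V/k_B = (⟨E²⟩ − ⟨E⟩²)/(kT)² = (0.040110 − 0.0092022)/0.036481 = 0.847.

0.847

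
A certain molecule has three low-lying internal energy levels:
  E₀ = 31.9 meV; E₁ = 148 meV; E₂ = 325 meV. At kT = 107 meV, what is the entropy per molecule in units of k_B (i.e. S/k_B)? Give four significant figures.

Eᵢ/kT = 0.298131, 1.38318, 3.03738.
Z = Σ e^(−Eᵢ/kT) = e^(−0.298131) + e^(−1.38318) + e^(−3.03738) = 0.742204 + 0.250780 + 0.0479604 = 1.04094.
⟨E⟩ = Σ EᵢPᵢ = 73.3749 meV.
S/k_B = ln Z + ⟨E⟩/kT = ln(1.04094) + 73.3749/107 = 0.0401242 + 0.685747 = 0.7259.

0.7259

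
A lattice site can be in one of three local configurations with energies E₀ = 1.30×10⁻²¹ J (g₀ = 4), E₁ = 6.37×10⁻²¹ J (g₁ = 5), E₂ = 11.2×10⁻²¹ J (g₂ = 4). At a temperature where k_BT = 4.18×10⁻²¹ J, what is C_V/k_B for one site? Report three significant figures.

Eᵢ/kT = 0.31100, 1.5239, 2.6794.
Z = Σ gᵢe^(−Eᵢ/kT) = 4·e^(−0.31100) + 5·e^(−1.5239) + 4·e^(−2.6794) = 2.9309 + 1.0893 + 0.27442 = 4.2946.
⟨E⟩ = 3.2186, ⟨E²⟩ = 19.461.
C_V/k_B = (⟨E²⟩ − ⟨E⟩²)/(kT)² = (19.461 − 10.359)/17.472 = 0.521.

0.521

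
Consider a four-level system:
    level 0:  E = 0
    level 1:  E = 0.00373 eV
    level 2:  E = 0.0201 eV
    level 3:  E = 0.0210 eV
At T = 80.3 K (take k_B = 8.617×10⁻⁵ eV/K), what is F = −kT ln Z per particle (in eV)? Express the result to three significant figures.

k_BT = 8.617×10⁻⁵ × 80.3 K = 0.0069195 eV.
Eᵢ/kT = 0, 0.53906, 2.9048, 3.0349.
Z = Σ e^(−Eᵢ/kT) = e^(−0) + e^(−0.53906) + e^(−2.9048) + e^(−3.0349) = 1.0000 + 0.58330 + 0.054760 + 0.048079 = 1.6861.
F = −kT ln Z = −0.0069195 × ln(1.6861) = −0.0069195 × 0.52242 = -0.00361 eV.

-0.00361 eV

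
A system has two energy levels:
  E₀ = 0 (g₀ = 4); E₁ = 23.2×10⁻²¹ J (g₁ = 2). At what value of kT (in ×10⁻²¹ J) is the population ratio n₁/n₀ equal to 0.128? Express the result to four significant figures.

n₁/n₀ = (g₁/g₀) exp[−(E₁−E₀)/kT] = 0.128.
⇒ (E₁−E₀)/kT = ln((2/4)/0.128) = ln(3.90625) = 1.36258.
kT = 23.2 ×10⁻²¹ J / 1.36258 = 17.03 ×10⁻²¹ J.

17.03 ×10⁻²¹ J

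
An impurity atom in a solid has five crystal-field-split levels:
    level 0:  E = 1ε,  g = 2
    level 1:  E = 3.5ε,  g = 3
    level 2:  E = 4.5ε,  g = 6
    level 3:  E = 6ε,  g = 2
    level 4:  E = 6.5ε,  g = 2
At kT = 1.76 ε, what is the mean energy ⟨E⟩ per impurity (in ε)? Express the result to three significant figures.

Eᵢ/kT = 0.56818, 1.9886, 2.5568, 3.4091, 3.6932.
Z = Σ gᵢe^(−Eᵢ/kT) = 2·e^(−0.56818) + 3·e^(−1.9886) + 6·e^(−2.5568) + 2·e^(−3.4091) + 2·e^(−3.6932) = 1.1331 + 0.41066 + 0.46532 + 0.066142 + 0.049784 = 2.1250.
⟨E⟩ = Σ Eᵢ gᵢe^(−Eᵢ/kT) / Z = (1·1.1331 + 3.5·0.41066 + 4.5·0.46532 + 6·0.066142 + 6.5·0.049784) / 2.1250 = 2.53 ε.

2.53 ε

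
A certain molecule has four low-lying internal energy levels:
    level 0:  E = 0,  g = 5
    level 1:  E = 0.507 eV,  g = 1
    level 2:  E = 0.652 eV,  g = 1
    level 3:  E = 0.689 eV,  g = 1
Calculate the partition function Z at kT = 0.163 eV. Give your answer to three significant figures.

Eᵢ/kT = 0, 3.1104, 4.0000, 4.2270.
Z = Σ gᵢe^(−Eᵢ/kT) = 5·e^(−0) + 1·e^(−3.1104) + 1·e^(−4.0000) + 1·e^(−4.2270) = 5.0000 + 0.044583 + 0.018316 + 0.014596 = 5.0775.

Z = 5.08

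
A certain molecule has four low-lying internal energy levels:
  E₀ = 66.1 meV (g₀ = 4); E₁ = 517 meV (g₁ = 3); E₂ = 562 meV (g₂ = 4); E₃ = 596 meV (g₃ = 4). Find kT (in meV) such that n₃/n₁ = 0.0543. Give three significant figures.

n₃/n₁ = (g₃/g₁) exp[−(E₃−E₁)/kT] = 0.0543.
⇒ (E₃−E₁)/kT = ln((4/3)/0.0543) = ln(24.555) = 3.2009.
kT = 79 meV / 3.2009 = 24.7 meV.

24.7 meV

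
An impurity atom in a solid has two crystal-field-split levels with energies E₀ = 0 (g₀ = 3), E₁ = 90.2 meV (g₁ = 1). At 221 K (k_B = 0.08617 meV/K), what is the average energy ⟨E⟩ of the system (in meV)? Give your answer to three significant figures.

k_BT = 0.08617 × 221 K = 19.044 meV.
Eᵢ/kT = 0, 4.7364.
Z = Σ gᵢe^(−Eᵢ/kT) = 3·e^(−0) + 1·e^(−4.7364) = 3.0000 + 0.0087702 = 3.0088.
⟨E⟩ = Σ Eᵢ gᵢe^(−Eᵢ/kT) / Z = (0·3.0000 + 90.2·0.0087702) / 3.0088 = 0.263 meV.

0.263 meV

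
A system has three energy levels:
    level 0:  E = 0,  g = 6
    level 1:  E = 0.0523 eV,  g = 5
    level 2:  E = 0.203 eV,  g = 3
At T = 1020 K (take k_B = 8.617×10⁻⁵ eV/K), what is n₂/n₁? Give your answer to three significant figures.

k_BT = 8.617×10⁻⁵ × 1020 K = 0.087893 eV.
n₂/n₁ = (g₂/g₁) exp[−(E₂−E₁)/kT] = (3/5) × exp(−(0.1507 eV)/(0.087893 eV)) = (3/5) × exp(-1.7146) = 0.108.

0.108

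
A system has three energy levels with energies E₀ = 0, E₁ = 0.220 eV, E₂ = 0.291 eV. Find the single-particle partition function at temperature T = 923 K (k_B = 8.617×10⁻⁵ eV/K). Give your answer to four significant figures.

Z = 1.089

k_BT = 8.617×10⁻⁵ × 923 K = 0.0795349 eV.
Eᵢ/kT = 0, 2.76608, 3.65877.
Z = Σ e^(−Eᵢ/kT) = e^(−0) + e^(−2.76608) + e^(−3.65877) = 1.00000 + 0.0629081 + 0.0257642 = 1.08867.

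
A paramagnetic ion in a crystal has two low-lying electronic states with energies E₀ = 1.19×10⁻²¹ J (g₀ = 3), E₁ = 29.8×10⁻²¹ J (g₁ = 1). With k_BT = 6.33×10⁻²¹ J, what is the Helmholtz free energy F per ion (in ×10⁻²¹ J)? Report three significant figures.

Eᵢ/kT = 0.18799, 4.7077.
Z = Σ gᵢe^(−Eᵢ/kT) = 3·e^(−0.18799) + 1·e^(−4.7077) = 2.4859 + 0.0090255 = 2.4949.
F = −kT ln Z = −6.33 × ln(2.4949) = −6.33 × 0.91425 = -5.79 ×10⁻²¹ J.

-5.79 ×10⁻²¹ J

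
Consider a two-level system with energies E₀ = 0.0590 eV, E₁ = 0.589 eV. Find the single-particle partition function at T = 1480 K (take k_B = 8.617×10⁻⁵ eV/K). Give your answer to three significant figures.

Z = 0.639

k_BT = 8.617×10⁻⁵ × 1480 K = 0.12753 eV.
Eᵢ/kT = 0.46264, 4.6185.
Z = Σ e^(−Eᵢ/kT) = e^(−0.46264) + e^(−4.6185) = 0.62962 + 0.0098676 = 0.63949.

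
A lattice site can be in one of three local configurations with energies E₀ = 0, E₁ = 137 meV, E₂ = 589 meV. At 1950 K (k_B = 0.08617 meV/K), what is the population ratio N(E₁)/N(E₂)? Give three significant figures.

k_BT = 0.08617 × 1950 K = 168.03 meV.
n₁/n₂ = exp[−(E₁−E₂)/kT] = exp(−(-452 meV)/(168.03 meV)) = exp(2.6900) = 14.7.

14.7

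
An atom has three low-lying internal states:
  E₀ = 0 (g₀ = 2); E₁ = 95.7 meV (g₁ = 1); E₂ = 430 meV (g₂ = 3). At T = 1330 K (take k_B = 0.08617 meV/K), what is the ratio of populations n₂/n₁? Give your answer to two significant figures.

k_BT = 0.08617 × 1330 K = 114.6 meV.
n₂/n₁ = (g₂/g₁) exp[−(E₂−E₁)/kT] = (3/1) × exp(−(334.3 meV)/(114.6 meV)) = (3/1) × exp(-2.917) = 0.16.

0.16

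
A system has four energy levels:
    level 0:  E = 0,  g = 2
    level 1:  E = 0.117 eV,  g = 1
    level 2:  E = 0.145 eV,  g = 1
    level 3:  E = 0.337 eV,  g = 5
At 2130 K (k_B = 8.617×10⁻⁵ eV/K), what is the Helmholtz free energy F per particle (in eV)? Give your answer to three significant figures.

-0.244 eV

k_BT = 8.617×10⁻⁵ × 2130 K = 0.18354 eV.
Eᵢ/kT = 0, 0.63746, 0.79002, 1.8361.
Z = Σ gᵢe^(−Eᵢ/kT) = 2·e^(−0) + 1·e^(−0.63746) + 1·e^(−0.79002) + 5·e^(−1.8361) = 2.0000 + 0.52863 + 0.45384 + 0.79719 = 3.7797.
F = −kT ln Z = −0.18354 × ln(3.7797) = −0.18354 × 1.3296 = -0.244 eV.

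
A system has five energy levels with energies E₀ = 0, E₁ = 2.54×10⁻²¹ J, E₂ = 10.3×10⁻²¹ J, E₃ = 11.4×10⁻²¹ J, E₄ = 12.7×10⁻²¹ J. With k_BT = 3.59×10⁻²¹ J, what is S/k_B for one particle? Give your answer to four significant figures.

0.9437

Eᵢ/kT = 0, 0.707521, 2.86908, 3.17549, 3.53760.
Z = Σ e^(−Eᵢ/kT) = e^(−0) + e^(−0.707521) + e^(−2.86908) + e^(−3.17549) + e^(−3.53760) = 1.00000 + 0.492864 + 0.0567511 + 0.0417736 + 0.0290830 = 1.62047.
⟨E⟩ = Σ EᵢPᵢ = 1.65507 ×10⁻²¹ J.
S/k_B = ln Z + ⟨E⟩/kT = ln(1.62047) + 1.65507/3.59 = 0.482716 + 0.461022 = 0.9437.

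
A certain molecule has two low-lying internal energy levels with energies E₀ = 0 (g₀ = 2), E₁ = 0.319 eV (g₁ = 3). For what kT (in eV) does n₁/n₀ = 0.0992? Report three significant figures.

0.117 eV

n₁/n₀ = (g₁/g₀) exp[−(E₁−E₀)/kT] = 0.0992.
⇒ (E₁−E₀)/kT = ln((3/2)/0.0992) = ln(15.121) = 2.7161.
kT = 0.319 eV / 2.7161 = 0.117 eV.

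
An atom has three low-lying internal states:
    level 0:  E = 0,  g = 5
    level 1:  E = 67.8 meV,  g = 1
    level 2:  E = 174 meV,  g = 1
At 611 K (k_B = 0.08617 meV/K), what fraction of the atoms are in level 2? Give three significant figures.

0.00691

k_BT = 0.08617 × 611 K = 52.650 meV.
Eᵢ/kT = 0, 1.2877, 3.3048.
Z = Σ gᵢe^(−Eᵢ/kT) = 5·e^(−0) + 1·e^(−1.2877) + 1·e^(−3.3048) = 5.0000 + 0.27590 + 0.036707 = 5.3126.
P₂ = g₂ e^(−E₂/kT) / Z = 0.036707/5.3126 = 0.00691.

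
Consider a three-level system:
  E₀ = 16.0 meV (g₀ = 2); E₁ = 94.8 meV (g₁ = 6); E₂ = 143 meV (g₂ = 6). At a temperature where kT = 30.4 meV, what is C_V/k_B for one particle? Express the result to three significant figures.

1.45

Eᵢ/kT = 0.52632, 3.1184, 4.7039.
Z = Σ gᵢe^(−Eᵢ/kT) = 2·e^(−0.52632) + 6·e^(−3.1184) + 6·e^(−4.7039) = 1.1816 + 0.26537 + 0.054359 = 1.5013.
⟨E⟩ = 34.527 meV, ⟨E²⟩ = 2530.5 meV².
C_V/k_B = (⟨E²⟩ − ⟨E⟩²)/(kT)² = (2530.5 − 1192.1)/924.16 = 1.45.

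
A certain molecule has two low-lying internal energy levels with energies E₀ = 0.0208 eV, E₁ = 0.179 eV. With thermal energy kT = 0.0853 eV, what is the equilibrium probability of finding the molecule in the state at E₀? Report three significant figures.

0.865

Eᵢ/kT = 0.24385, 2.0985.
Z = Σ e^(−Eᵢ/kT) = e^(−0.24385) + e^(−2.0985) = 0.78361 + 0.12264 = 0.90625.
P₀ = e^(−E₀/kT) / Z = 0.78361/0.90625 = 0.865.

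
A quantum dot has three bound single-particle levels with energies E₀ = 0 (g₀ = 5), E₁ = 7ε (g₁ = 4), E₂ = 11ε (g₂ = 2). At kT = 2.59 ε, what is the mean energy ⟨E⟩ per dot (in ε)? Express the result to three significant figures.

0.414 ε

Eᵢ/kT = 0, 2.7027, 4.2471.
Z = Σ gᵢe^(−Eᵢ/kT) = 5·e^(−0) + 4·e^(−2.7027) + 2·e^(−4.2471) = 5.0000 + 0.26810 + 0.028611 = 5.2967.
⟨E⟩ = Σ Eᵢ gᵢe^(−Eᵢ/kT) / Z = (0·5.0000 + 7·0.26810 + 11·0.028611) / 5.2967 = 0.414 ε.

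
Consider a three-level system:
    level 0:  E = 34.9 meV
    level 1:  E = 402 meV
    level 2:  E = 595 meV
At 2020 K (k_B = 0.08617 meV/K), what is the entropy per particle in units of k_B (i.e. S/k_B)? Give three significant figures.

0.481

k_BT = 0.08617 × 2020 K = 174.06 meV.
Eᵢ/kT = 0.20051, 2.3095, 3.4184.
Z = Σ e^(−Eᵢ/kT) = e^(−0.20051) + e^(−2.3095) + e^(−3.4184) = 0.81831 + 0.099311 + 0.032765 = 0.95039.
⟨E⟩ = Σ EᵢPᵢ = 92.570 meV.
S/k_B = ln Z + ⟨E⟩/kT = ln(0.95039) + 92.570/174.06 = -0.050883 + 0.53183 = 0.481.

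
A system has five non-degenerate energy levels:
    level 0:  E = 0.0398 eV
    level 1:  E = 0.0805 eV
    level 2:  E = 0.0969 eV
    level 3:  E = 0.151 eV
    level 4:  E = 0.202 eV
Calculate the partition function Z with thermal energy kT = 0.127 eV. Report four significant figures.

Eᵢ/kT = 0.313386, 0.633858, 0.762992, 1.18898, 1.59055.
Z = Σ e^(−Eᵢ/kT) = e^(−0.313386) + e^(−0.633858) + e^(−0.762992) + e^(−1.18898) + e^(−1.59055) = 0.730968 + 0.530541 + 0.466269 + 0.304532 + 0.203813 = 2.23612.

Z = 2.236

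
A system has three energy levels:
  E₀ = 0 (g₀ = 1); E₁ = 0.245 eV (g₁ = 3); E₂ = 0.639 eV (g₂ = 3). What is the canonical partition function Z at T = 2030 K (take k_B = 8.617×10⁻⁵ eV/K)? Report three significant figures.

Z = 1.82

k_BT = 8.617×10⁻⁵ × 2030 K = 0.17493 eV.
Eᵢ/kT = 0, 1.4006, 3.6529.
Z = Σ gᵢe^(−Eᵢ/kT) = 1·e^(−0) + 3·e^(−1.4006) + 3·e^(−3.6529) = 1.0000 + 0.73935 + 0.077748 = 1.8171.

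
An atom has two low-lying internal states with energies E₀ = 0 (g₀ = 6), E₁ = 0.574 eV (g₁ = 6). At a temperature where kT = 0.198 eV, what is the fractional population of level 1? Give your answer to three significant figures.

Eᵢ/kT = 0, 2.8990.
Z = Σ gᵢe^(−Eᵢ/kT) = 6·e^(−0) + 6·e^(−2.8990) = 6.0000 + 0.33047 = 6.3305.
P₁ = g₁ e^(−E₁/kT) / Z = 0.33047/6.3305 = 0.0522.

0.0522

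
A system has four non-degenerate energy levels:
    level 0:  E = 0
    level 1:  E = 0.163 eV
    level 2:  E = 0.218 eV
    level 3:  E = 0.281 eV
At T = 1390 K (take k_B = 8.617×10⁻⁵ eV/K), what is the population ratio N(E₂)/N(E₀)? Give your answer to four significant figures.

k_BT = 8.617×10⁻⁵ × 1390 K = 0.119776 eV.
n₂/n₀ = exp[−(E₂−E₀)/kT] = exp(−(0.218 eV)/(0.119776 eV)) = exp(-1.82006) = 0.1620.

0.1620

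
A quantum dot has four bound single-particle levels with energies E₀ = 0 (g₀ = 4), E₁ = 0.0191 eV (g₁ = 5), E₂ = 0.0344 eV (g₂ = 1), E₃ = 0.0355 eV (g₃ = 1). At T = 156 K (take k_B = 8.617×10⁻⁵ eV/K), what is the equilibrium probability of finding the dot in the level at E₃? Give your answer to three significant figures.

k_BT = 8.617×10⁻⁵ × 156 K = 0.013443 eV.
Eᵢ/kT = 0, 1.4208, 2.5590, 2.6408.
Z = Σ gᵢe^(−Eᵢ/kT) = 4·e^(−0) + 5·e^(−1.4208) + 1·e^(−2.5590) + 1·e^(−2.6408) = 4.0000 + 1.2076 + 0.077382 + 0.071304 = 5.3563.
P₃ = g₃ e^(−E₃/kT) / Z = 0.071304/5.3563 = 0.0133.

0.0133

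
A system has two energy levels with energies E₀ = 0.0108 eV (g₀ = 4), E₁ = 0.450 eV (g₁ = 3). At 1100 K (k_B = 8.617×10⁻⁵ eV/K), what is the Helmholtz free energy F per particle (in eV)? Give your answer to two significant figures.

k_BT = 8.617×10⁻⁵ × 1100 K = 0.09479 eV.
Eᵢ/kT = 0.1139, 4.747.
Z = Σ gᵢe^(−Eᵢ/kT) = 4·e^(−0.1139) + 3·e^(−4.747) = 3.569 + 0.02603 = 3.595.
F = −kT ln Z = −0.09479 × ln(3.595) = −0.09479 × 1.280 = -0.12 eV.

-0.12 eV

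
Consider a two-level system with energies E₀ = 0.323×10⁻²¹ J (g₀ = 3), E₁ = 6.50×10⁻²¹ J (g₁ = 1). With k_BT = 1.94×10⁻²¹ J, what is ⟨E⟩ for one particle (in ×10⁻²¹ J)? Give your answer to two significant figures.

Eᵢ/kT = 0.1665, 3.351.
Z = Σ gᵢe^(−Eᵢ/kT) = 3·e^(−0.1665) + 1·e^(−3.351) = 2.540 + 0.03505 = 2.575.
⟨E⟩ = Σ Eᵢ gᵢe^(−Eᵢ/kT) / Z = (0.323·2.540 + 6.50·0.03505) / 2.575 = 0.41 ×10⁻²¹ J.

0.41 ×10⁻²¹ J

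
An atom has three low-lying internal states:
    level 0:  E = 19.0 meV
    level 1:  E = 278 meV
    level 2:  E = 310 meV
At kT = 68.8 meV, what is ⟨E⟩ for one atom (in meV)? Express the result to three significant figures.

28.9 meV

Eᵢ/kT = 0.27616, 4.0407, 4.5058.
Z = Σ e^(−Eᵢ/kT) = e^(−0.27616) + e^(−4.0407) + e^(−4.5058) = 0.75869 + 0.017585 + 0.011045 = 0.78732.
⟨E⟩ = Σ Eᵢ e^(−Eᵢ/kT) / Z = (19.0·0.75869 + 278·0.017585 + 310·0.011045) / 0.78732 = 28.9 meV.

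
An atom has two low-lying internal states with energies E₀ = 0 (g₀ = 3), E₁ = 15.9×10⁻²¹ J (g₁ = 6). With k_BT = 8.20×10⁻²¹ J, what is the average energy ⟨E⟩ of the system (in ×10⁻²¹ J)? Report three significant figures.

3.55 ×10⁻²¹ J

Eᵢ/kT = 0, 1.9390.
Z = Σ gᵢe^(−Eᵢ/kT) = 3·e^(−0) + 6·e^(−1.9390) = 3.0000 + 0.86309 = 3.8631.
⟨E⟩ = Σ Eᵢ gᵢe^(−Eᵢ/kT) / Z = (0·3.0000 + 15.9·0.86309) / 3.8631 = 3.55 ×10⁻²¹ J.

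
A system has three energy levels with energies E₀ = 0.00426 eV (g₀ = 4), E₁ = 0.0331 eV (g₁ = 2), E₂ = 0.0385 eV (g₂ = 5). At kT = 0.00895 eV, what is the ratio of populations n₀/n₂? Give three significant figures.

36.7

n₀/n₂ = (g₀/g₂) exp[−(E₀−E₂)/kT] = (4/5) × exp(−(-0.03424 eV)/(0.00895 eV)) = (4/5) × exp(3.8257) = 36.7.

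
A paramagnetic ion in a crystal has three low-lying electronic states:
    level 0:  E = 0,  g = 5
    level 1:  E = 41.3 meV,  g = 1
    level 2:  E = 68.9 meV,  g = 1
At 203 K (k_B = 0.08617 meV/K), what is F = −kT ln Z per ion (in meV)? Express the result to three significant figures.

k_BT = 0.08617 × 203 K = 17.493 meV.
Eᵢ/kT = 0, 2.3609, 3.9387.
Z = Σ gᵢe^(−Eᵢ/kT) = 5·e^(−0) + 1·e^(−2.3609) + 1·e^(−3.9387) = 5.0000 + 0.094335 + 0.019474 = 5.1138.
F = −kT ln Z = −17.493 × ln(5.1138) = −17.493 × 1.6319 = -28.5 meV.

-28.5 meV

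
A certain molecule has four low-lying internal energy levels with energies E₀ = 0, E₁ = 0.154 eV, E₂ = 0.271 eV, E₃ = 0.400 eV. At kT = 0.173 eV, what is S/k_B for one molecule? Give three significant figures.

1.08

Eᵢ/kT = 0, 0.89017, 1.5665, 2.3121.
Z = Σ e^(−Eᵢ/kT) = e^(−0) + e^(−0.89017) + e^(−1.5665) + e^(−2.3121) = 1.0000 + 0.41059 + 0.20877 + 0.099053 = 1.7184.
⟨E⟩ = Σ EᵢPᵢ = 0.092777 eV.
S/k_B = ln Z + ⟨E⟩/kT = ln(1.7184) + 0.092777/0.173 = 0.54139 + 0.53628 = 1.08.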